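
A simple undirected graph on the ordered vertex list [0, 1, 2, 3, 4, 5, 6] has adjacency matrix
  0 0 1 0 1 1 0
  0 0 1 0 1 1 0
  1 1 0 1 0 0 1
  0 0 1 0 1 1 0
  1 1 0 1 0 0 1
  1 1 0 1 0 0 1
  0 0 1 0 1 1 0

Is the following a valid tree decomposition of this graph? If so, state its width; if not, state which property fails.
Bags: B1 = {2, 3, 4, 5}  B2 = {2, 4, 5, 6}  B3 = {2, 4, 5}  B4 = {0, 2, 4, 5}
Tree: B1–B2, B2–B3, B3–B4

A tree decomposition must satisfy three properties: every vertex lies in some bag; for every edge, both endpoints lie together in some bag; and for every vertex, the bags containing it form a connected subtree. Here vertex 1 appears in no bag, so the decomposition is invalid.

No — vertex 1 appears in no bag.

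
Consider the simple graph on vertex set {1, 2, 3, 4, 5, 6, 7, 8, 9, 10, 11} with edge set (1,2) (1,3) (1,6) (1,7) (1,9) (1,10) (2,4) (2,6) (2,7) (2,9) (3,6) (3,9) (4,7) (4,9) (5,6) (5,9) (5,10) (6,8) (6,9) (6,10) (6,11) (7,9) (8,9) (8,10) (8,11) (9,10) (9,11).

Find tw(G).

3

A width-3 tree decomposition is:
Bags: B1 = {1, 6, 9, 10}  B2 = {6, 8, 9, 10}  B3 = {1, 2, 6, 9}  B4 = {6, 8, 9, 11}  B5 = {1, 3, 6, 9}  B6 = {5, 6, 9, 10}  B7 = {1, 2, 7, 9}  B8 = {2, 4, 7, 9}
Tree: B1–B2, B1–B3, B2–B4, B1–B5, B1–B6, B3–B7, B7–B8
The largest bag has 4 vertices, giving width 3; this decomposition certifies tw(G) ≤ 3. On the other hand G contains the 4-clique {2, 4, 7, 9}. A clique must lie in a single bag of any decomposition, so no decomposition can have width below 3. The upper and lower bounds meet at 3, so that is the treewidth.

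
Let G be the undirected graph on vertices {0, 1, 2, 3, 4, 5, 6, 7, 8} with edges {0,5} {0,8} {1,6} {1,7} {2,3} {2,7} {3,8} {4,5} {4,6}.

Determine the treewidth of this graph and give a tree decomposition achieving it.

Treewidth 2.
One optimal decomposition is:
Bags: B1 = {0, 4, 5}  B2 = {0, 4, 8}  B3 = {3, 4, 8}  B4 = {2, 3, 4}  B5 = {2, 4, 7}  B6 = {1, 4, 7}  B7 = {1, 4, 6}
Tree: B1–B2, B2–B3, B3–B4, B4–B5, B5–B6, B6–B7

Each bag holds 3 vertices, so the decomposition has width 2, which upper-bounds the treewidth. The edges 4–5–0–8–3–2–7–1–6–4 form a cycle, so G is not a tree and its treewidth is at least 2. The upper and lower bounds meet at 2, so that is the treewidth.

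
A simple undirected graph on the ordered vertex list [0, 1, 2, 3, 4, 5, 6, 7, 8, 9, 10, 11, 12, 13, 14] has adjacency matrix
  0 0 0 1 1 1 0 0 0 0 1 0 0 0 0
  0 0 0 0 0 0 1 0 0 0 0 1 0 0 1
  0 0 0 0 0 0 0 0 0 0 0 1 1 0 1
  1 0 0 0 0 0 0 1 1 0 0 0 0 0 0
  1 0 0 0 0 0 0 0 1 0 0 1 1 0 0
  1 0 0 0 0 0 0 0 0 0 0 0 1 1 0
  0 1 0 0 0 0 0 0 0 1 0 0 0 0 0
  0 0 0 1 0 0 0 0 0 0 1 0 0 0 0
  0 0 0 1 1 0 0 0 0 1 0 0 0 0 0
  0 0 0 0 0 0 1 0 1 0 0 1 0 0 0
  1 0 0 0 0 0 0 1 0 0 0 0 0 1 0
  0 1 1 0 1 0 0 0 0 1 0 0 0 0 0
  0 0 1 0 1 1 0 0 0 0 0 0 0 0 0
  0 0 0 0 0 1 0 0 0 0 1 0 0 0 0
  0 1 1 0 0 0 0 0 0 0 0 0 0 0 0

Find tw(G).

A width-3 tree decomposition is:
Bags: B1 = {1, 2, 6, 14}  B2 = {1, 2, 6, 11}  B3 = {2, 6, 9, 11}  B4 = {2, 9, 11, 12}  B5 = {4, 9, 11, 12}  B6 = {4, 8, 9, 12}  B7 = {4, 5, 8, 12}  B8 = {0, 4, 5, 8}  B9 = {0, 3, 5, 8}  B10 = {0, 3, 5, 13}  B11 = {0, 3, 10, 13}  B12 = {3, 7, 10, 13}
Tree: B1–B2, B2–B3, B3–B4, B4–B5, B5–B6, B6–B7, B7–B8, B8–B9, B9–B10, B10–B11, B11–B12
The largest bag has 4 vertices, giving width 3; this decomposition certifies tw(G) ≤ 3. For the lower bound: the 4 vertex sets {1,6,14}, {2}, {11}, {4,8,9,12} are disjoint, each induces a connected subgraph, and every pair is joined by at least one edge of G. Contracting each set to a single vertex therefore yields K_{4} as a minor, and since treewidth is minor-monotone, tw(G) ≥ tw(K_{4}) = 3. Therefore the treewidth is 3.

3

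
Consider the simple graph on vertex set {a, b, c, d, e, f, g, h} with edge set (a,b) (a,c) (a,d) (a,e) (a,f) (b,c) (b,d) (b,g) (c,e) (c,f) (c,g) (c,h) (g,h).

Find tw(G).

2

A width-2 tree decomposition is:
Bags: B1 = {a, c, e}  B2 = {a, b, c}  B3 = {b, c, g}  B4 = {c, g, h}  B5 = {a, b, d}  B6 = {a, c, f}
Tree: B1–B2, B2–B3, B3–B4, B2–B5, B2–B6
Each bag holds 3 vertices, so the decomposition has width 2, which upper-bounds the treewidth. Conversely, {a, b, d} is a clique of size 3, and the vertices of any clique must share a bag in every tree decomposition; so some bag has ≥ 3 vertices and tw(G) ≥ 2. Therefore the treewidth is 2.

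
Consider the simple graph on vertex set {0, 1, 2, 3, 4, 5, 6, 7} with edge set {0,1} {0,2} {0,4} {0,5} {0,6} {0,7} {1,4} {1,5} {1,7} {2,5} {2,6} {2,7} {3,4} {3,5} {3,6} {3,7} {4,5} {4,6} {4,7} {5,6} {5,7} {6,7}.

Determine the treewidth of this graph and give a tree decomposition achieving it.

Each bag holds 5 vertices, so the decomposition has width 4, which upper-bounds the treewidth. For the lower bound, the 5 vertices {0, 2, 5, 6, 7} are pairwise adjacent, and any tree decomposition puts a clique entirely inside one bag — forcing width ≥ 4. Hence tw(G) = 4 exactly.

Treewidth 4.
Bags: B1 = {0, 2, 5, 6, 7}  B2 = {0, 4, 5, 6, 7}  B3 = {3, 4, 5, 6, 7}  B4 = {0, 1, 4, 5, 7}
Tree: B1–B2, B2–B3, B2–B4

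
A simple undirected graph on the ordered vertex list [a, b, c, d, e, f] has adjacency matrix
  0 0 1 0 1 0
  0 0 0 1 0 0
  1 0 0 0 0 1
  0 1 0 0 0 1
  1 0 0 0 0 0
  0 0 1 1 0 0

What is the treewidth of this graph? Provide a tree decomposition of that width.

Treewidth 1.
One optimal decomposition is:
Bags: B1 = {a, e}  B2 = {a, c}  B3 = {c, f}  B4 = {d, f}  B5 = {b, d}
Tree: B1–B2, B2–B3, B3–B4, B4–B5

The largest bag has 2 vertices, giving width 1; this decomposition certifies tw(G) ≤ 1. G has an edge, so its treewidth is at least 1. Combining the bounds, tw(G) = 1.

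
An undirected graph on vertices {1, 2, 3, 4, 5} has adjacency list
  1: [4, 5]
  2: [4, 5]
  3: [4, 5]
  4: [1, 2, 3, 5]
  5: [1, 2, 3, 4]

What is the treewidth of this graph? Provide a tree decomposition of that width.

The largest bag has 3 vertices, giving width 2; this decomposition certifies tw(G) ≤ 2. On the other hand G contains the 3-clique {1, 4, 5}. A clique must lie in a single bag of any decomposition, so no decomposition can have width below 2. Combining the bounds, tw(G) = 2.

Treewidth 2.
One such decomposition:
Bags: B1 = {1, 4, 5}  B2 = {2, 4, 5}  B3 = {3, 4, 5}
Tree: B1–B2, B1–B3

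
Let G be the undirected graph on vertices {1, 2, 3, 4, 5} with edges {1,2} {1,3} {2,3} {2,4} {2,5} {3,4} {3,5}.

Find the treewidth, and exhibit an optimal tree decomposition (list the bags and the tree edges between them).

Every bag has size at most 3, so the width is 3 − 1 = 2 and tw(G) ≤ 2. On the other hand G contains the 3-clique {1, 2, 3}. A clique must lie in a single bag of any decomposition, so no decomposition can have width below 2. Therefore the treewidth is 2.

Treewidth 2.
Bags: B1 = {2, 3, 5}  B2 = {2, 3, 4}  B3 = {1, 2, 3}
Tree: B1–B2, B1–B3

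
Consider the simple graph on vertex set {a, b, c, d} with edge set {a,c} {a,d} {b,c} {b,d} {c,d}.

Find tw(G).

2

A width-2 tree decomposition is:
Bags: B1 = {a, c, d}  B2 = {b, c, d}
Tree: B1–B2
Each bag holds 3 vertices, so the decomposition has width 2, which upper-bounds the treewidth. For the lower bound, the 3 vertices {a, c, d} are pairwise adjacent, and any tree decomposition puts a clique entirely inside one bag — forcing width ≥ 2. Combining the bounds, tw(G) = 2.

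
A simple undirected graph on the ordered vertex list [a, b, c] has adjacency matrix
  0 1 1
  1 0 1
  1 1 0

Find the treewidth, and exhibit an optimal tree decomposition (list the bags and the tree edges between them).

A single bag containing all 3 vertices is trivially a valid decomposition of width 2. Conversely, {a, b, c} is a clique of size 3, and the vertices of any clique must share a bag in every tree decomposition; so some bag has ≥ 3 vertices and tw(G) ≥ 2. Hence tw(G) = 2 exactly.

Treewidth 2.
Bags: B1 = {a, b, c}
Tree: (single bag)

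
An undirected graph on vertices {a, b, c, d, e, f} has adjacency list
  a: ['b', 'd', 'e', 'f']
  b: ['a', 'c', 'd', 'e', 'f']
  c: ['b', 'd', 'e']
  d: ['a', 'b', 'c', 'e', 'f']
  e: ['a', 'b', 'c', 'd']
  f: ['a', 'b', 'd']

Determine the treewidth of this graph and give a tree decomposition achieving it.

Treewidth 3.
One such decomposition:
Bags: B1 = {a, b, d, e}  B2 = {b, c, d, e}  B3 = {a, b, d, f}
Tree: B1–B2, B1–B3

The largest bag has 4 vertices, giving width 3; this decomposition certifies tw(G) ≤ 3. For the lower bound, the 4 vertices {b, c, d, e} are pairwise adjacent, and any tree decomposition puts a clique entirely inside one bag — forcing width ≥ 3. Therefore the treewidth is 3.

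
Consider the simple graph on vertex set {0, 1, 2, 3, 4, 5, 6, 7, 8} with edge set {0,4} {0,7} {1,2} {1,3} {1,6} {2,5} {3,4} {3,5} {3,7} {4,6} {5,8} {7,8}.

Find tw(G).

A width-3 tree decomposition is:
Bags: B1 = {0, 4, 7, 8}  B2 = {3, 4, 7, 8}  B3 = {3, 4, 5, 8}  B4 = {3, 4, 5, 6}  B5 = {1, 3, 5, 6}  B6 = {1, 2, 5, 6}
Tree: B1–B2, B2–B3, B3–B4, B4–B5, B5–B6
Every bag has size at most 4, so the width is 4 − 1 = 3 and tw(G) ≤ 3. For the lower bound: the 4 vertex sets {0,7,8}, {4}, {3}, {1,2,5,6} are disjoint, each induces a connected subgraph, and every pair is joined by at least one edge of G. Contracting each set to a single vertex therefore yields K_{4} as a minor, and since treewidth is minor-monotone, tw(G) ≥ tw(K_{4}) = 3. Hence tw(G) = 3 exactly.

3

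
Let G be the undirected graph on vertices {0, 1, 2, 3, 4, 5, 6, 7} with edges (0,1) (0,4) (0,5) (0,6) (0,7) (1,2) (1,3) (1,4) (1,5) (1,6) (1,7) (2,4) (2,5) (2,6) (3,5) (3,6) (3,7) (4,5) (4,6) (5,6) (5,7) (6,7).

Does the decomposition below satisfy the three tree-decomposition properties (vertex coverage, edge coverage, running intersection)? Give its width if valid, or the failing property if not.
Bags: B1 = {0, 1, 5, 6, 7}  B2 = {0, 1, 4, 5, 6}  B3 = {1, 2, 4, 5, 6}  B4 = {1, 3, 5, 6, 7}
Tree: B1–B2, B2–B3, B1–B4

Yes; width 4.

Vertex coverage: the bags together contain {0, 1, 2, 3, 4, 5, 6, 7}, the full vertex set. Edge coverage: each edge of G has both endpoints in at least one bag. Running intersection: for every vertex, the bags containing it form a connected subtree. All three properties hold, so this is a valid tree decomposition of width max|bag| − 1 = 4, and hence tw(G) ≤ 4.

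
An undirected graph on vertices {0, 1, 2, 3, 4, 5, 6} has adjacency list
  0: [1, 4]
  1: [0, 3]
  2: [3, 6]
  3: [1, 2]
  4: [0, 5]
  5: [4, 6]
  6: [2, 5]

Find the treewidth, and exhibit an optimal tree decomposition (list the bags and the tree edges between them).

The largest bag has 3 vertices, giving width 2; this decomposition certifies tw(G) ≤ 2. For the lower bound, G contains the cycle 0–1–3–2–6–5–4–0, so G is not a forest; only forests have treewidth ≤ 1, hence tw(G) ≥ 2. The upper and lower bounds meet at 2, so that is the treewidth.

Treewidth 2.
One such decomposition:
Bags: B1 = {0, 1, 3}  B2 = {0, 2, 3}  B3 = {0, 2, 6}  B4 = {0, 5, 6}  B5 = {0, 4, 5}
Tree: B1–B2, B2–B3, B3–B4, B4–B5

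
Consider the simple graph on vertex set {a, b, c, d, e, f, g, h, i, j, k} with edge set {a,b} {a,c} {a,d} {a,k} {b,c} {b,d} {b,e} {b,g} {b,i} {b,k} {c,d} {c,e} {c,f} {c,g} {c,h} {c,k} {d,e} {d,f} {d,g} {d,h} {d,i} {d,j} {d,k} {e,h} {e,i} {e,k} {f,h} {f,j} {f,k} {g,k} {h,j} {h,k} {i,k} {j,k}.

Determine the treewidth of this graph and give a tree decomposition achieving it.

Treewidth 4.
Bags: B1 = {c, d, f, h, k}  B2 = {c, d, e, h, k}  B3 = {b, c, d, e, k}  B4 = {b, d, e, i, k}  B5 = {b, c, d, g, k}  B6 = {d, f, h, j, k}  B7 = {a, b, c, d, k}
Tree: B1–B2, B2–B3, B3–B4, B3–B5, B1–B6, B5–B7

Each bag holds 5 vertices, so the decomposition has width 4, which upper-bounds the treewidth. Conversely, {d, f, h, j, k} is a clique of size 5, and the vertices of any clique must share a bag in every tree decomposition; so some bag has ≥ 5 vertices and tw(G) ≥ 4. The upper and lower bounds meet at 4, so that is the treewidth.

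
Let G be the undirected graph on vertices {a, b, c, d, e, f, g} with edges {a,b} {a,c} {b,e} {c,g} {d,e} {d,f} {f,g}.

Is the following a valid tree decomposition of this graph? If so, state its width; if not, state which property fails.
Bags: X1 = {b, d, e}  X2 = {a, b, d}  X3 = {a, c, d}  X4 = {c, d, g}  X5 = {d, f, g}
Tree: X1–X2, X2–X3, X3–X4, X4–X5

Vertex coverage: the bags together contain {a, b, c, d, e, f, g}, the full vertex set. Edge coverage: each edge of G has both endpoints in at least one bag. Running intersection: for every vertex, the bags containing it form a connected subtree. All three properties hold, so this is a valid tree decomposition of width max|bag| − 1 = 2, and hence tw(G) ≤ 2.

Yes; width 2.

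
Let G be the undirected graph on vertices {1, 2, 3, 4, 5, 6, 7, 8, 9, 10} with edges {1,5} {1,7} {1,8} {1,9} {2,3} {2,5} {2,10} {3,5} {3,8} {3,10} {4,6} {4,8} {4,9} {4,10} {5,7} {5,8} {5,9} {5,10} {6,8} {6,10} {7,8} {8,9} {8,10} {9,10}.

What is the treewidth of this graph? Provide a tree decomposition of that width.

Treewidth 3.
One optimal decomposition is:
Bags: B1 = {5, 8, 9, 10}  B2 = {3, 5, 8, 10}  B3 = {4, 8, 9, 10}  B4 = {1, 5, 8, 9}  B5 = {1, 5, 7, 8}  B6 = {2, 3, 5, 10}  B7 = {4, 6, 8, 10}
Tree: B1–B2, B1–B3, B1–B4, B4–B5, B2–B6, B3–B7

Every bag has size at most 4, so the width is 4 − 1 = 3 and tw(G) ≤ 3. For the lower bound, the 4 vertices {4, 8, 9, 10} are pairwise adjacent, and any tree decomposition puts a clique entirely inside one bag — forcing width ≥ 3. Hence tw(G) = 3 exactly.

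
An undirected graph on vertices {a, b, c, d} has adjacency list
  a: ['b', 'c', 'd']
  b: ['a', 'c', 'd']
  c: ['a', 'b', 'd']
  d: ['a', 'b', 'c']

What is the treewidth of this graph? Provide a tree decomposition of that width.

Treewidth 3.
One optimal decomposition is:
Bags: B1 = {a, b, c, d}
Tree: (single bag)

A single bag containing all 4 vertices is trivially a valid decomposition of width 3. On the other hand G contains the 4-clique {a, b, c, d}. A clique must lie in a single bag of any decomposition, so no decomposition can have width below 3. Combining the bounds, tw(G) = 3.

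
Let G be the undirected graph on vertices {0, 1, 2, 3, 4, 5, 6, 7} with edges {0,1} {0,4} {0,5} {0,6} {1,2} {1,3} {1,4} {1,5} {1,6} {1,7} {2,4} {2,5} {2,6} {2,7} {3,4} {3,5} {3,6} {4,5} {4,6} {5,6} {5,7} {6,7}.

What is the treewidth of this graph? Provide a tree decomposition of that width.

Treewidth 4.
Bags: B1 = {0, 1, 4, 5, 6}  B2 = {1, 2, 4, 5, 6}  B3 = {1, 3, 4, 5, 6}  B4 = {1, 2, 5, 6, 7}
Tree: B1–B2, B1–B3, B2–B4

Every bag has size at most 5, so the width is 5 − 1 = 4 and tw(G) ≤ 4. For the lower bound, the 5 vertices {0, 1, 4, 5, 6} are pairwise adjacent, and any tree decomposition puts a clique entirely inside one bag — forcing width ≥ 4. Therefore the treewidth is 4.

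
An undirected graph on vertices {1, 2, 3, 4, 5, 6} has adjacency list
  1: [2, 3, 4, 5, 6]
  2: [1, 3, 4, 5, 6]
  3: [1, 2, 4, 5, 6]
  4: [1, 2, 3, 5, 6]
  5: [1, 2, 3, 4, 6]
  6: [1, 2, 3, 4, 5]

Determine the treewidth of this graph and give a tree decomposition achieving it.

Treewidth 5.
One optimal decomposition is:
Bags: B1 = {1, 2, 3, 4, 5, 6}
Tree: (single bag)

A single bag containing all 6 vertices is trivially a valid decomposition of width 5. On the other hand G contains the 6-clique {1, 2, 3, 4, 5, 6}. A clique must lie in a single bag of any decomposition, so no decomposition can have width below 5. The upper and lower bounds meet at 5, so that is the treewidth.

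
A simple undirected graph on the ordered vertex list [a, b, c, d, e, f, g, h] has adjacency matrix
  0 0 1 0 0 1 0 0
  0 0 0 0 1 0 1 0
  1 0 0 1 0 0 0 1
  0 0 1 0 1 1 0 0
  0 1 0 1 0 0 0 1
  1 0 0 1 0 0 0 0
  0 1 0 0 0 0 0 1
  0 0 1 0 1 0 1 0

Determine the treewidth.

2

A width-2 tree decomposition is:
Bags: B1 = {a, c, f}  B2 = {c, d, f}  B3 = {c, d, h}  B4 = {d, e, h}  B5 = {e, g, h}  B6 = {b, e, g}
Tree: B1–B2, B2–B3, B3–B4, B4–B5, B5–B6
Every bag has size at most 3, so the width is 3 − 1 = 2 and tw(G) ≤ 2. The edges a–f–d–c–a form a cycle, so G is not a tree and its treewidth is at least 2. Therefore the treewidth is 2.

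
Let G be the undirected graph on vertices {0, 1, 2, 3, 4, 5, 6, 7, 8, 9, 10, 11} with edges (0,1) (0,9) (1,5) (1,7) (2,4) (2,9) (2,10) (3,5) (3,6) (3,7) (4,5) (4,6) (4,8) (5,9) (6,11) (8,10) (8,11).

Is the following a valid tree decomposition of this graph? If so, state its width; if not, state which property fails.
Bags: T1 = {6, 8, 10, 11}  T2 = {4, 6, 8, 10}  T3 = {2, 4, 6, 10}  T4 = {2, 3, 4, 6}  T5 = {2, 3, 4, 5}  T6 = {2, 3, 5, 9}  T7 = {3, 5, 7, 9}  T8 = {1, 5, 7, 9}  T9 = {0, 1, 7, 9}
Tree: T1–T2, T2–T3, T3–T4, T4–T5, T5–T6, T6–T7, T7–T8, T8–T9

Vertex coverage: the bags together contain {0, 1, 2, 3, 4, 5, 6, 7, 8, 9, 10, 11}, the full vertex set. Edge coverage: each edge of G has both endpoints in at least one bag. Running intersection: for every vertex, the bags containing it form a connected subtree. All three properties hold, so this is a valid tree decomposition of width max|bag| − 1 = 3, and hence tw(G) ≤ 3.

Yes; width 3.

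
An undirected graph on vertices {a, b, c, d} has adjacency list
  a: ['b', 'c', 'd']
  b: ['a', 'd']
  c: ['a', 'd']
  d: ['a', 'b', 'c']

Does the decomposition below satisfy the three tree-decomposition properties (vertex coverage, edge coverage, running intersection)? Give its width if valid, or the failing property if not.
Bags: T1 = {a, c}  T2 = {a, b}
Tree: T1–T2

No — vertex d appears in no bag.

A tree decomposition must satisfy three properties: every vertex lies in some bag; for every edge, both endpoints lie together in some bag; and for every vertex, the bags containing it form a connected subtree. Here vertex d appears in no bag, so the decomposition is invalid.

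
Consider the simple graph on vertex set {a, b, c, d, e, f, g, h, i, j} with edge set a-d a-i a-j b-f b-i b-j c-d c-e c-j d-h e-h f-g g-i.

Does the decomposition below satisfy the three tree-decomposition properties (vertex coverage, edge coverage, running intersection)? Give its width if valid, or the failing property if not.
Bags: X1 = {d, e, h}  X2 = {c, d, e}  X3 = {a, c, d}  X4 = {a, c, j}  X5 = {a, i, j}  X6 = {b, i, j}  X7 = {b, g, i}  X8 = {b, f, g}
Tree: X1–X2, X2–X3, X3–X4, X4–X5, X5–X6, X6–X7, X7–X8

Checking the three conditions: (i) the bags cover all of {a, b, c, d, e, f, g, h, i, j}; (ii) for each edge, some bag contains both endpoints; (iii) the bags containing any fixed vertex form a subtree. All hold, so the decomposition is valid with width 3 − 1 = 2.

Yes; width 2.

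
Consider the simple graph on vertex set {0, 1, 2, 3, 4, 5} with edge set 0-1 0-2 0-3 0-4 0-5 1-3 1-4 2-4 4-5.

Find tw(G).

A width-2 tree decomposition is:
Bags: B1 = {0, 4, 5}  B2 = {0, 1, 4}  B3 = {0, 2, 4}  B4 = {0, 1, 3}
Tree: B1–B2, B1–B3, B2–B4
The largest bag has 3 vertices, giving width 2; this decomposition certifies tw(G) ≤ 2. Conversely, {0, 1, 3} is a clique of size 3, and the vertices of any clique must share a bag in every tree decomposition; so some bag has ≥ 3 vertices and tw(G) ≥ 2. The upper and lower bounds meet at 2, so that is the treewidth.

2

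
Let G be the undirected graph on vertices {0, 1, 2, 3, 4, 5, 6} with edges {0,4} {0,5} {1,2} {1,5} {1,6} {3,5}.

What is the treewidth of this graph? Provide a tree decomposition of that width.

Treewidth 1.
One such decomposition:
Bags: B1 = {3, 5}  B2 = {1, 5}  B3 = {0, 5}  B4 = {1, 6}  B5 = {1, 2}  B6 = {0, 4}
Tree: B1–B2, B1–B3, B2–B4, B2–B5, B3–B6

The largest bag has 2 vertices, giving width 1; this decomposition certifies tw(G) ≤ 1. Any graph with an edge has treewidth ≥ 1, and G has the edge 5–3. Therefore the treewidth is 1.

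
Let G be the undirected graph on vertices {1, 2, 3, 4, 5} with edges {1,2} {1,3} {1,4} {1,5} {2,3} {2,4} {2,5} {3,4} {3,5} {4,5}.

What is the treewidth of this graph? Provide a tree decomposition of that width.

A single bag containing all 5 vertices is trivially a valid decomposition of width 4. On the other hand G contains the 5-clique {1, 2, 3, 4, 5}. A clique must lie in a single bag of any decomposition, so no decomposition can have width below 4. Hence tw(G) = 4 exactly.

Treewidth 4.
One optimal decomposition is:
Bags: B1 = {1, 2, 3, 4, 5}
Tree: (single bag)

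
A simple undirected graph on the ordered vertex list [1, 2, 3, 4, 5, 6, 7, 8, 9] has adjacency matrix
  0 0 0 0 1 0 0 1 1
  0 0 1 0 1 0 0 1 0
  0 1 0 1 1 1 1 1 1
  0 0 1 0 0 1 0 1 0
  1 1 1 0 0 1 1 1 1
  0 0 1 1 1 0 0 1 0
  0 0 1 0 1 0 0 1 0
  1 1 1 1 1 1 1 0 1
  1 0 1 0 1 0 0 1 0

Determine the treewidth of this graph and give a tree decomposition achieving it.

Every bag has size at most 4, so the width is 4 − 1 = 3 and tw(G) ≤ 3. For the lower bound, the 4 vertices {1, 5, 8, 9} are pairwise adjacent, and any tree decomposition puts a clique entirely inside one bag — forcing width ≥ 3. The upper and lower bounds meet at 3, so that is the treewidth.

Treewidth 3.
Bags: B1 = {3, 5, 8, 9}  B2 = {2, 3, 5, 8}  B3 = {3, 5, 6, 8}  B4 = {1, 5, 8, 9}  B5 = {3, 5, 7, 8}  B6 = {3, 4, 6, 8}
Tree: B1–B2, B1–B3, B1–B4, B2–B5, B3–B6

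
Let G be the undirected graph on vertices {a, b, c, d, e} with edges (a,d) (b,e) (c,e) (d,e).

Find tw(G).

A width-1 tree decomposition is:
Bags: B1 = {a, d}  B2 = {d, e}  B3 = {b, e}  B4 = {c, e}
Tree: B1–B2, B2–B3, B3–B4
Every bag has size at most 2, so the width is 2 − 1 = 1 and tw(G) ≤ 1. G has an edge, so its treewidth is at least 1. The upper and lower bounds meet at 1, so that is the treewidth.

1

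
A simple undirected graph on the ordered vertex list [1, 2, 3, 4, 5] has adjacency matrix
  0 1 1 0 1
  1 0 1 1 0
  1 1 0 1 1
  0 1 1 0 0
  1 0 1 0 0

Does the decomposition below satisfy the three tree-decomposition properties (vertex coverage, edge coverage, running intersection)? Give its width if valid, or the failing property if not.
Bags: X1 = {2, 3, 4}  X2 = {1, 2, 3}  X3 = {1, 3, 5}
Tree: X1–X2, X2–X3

Yes; width 2.

Checking the three conditions: (i) the bags cover all of {1, 2, 3, 4, 5}; (ii) for each edge, some bag contains both endpoints; (iii) the bags containing any fixed vertex form a subtree. All hold, so the decomposition is valid with width 3 − 1 = 2.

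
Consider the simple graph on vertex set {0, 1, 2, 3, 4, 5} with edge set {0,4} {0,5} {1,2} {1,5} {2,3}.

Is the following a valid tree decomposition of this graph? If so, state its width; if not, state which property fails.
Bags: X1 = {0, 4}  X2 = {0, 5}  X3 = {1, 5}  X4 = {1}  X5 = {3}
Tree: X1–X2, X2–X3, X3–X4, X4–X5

A tree decomposition must satisfy three properties: every vertex lies in some bag; for every edge, both endpoints lie together in some bag; and for every vertex, the bags containing it form a connected subtree. Here vertex 2 appears in no bag, so the decomposition is invalid.

No — vertex 2 appears in no bag.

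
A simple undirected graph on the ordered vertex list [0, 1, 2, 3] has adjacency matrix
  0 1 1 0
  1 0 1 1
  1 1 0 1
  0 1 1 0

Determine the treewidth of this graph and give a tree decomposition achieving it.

Every bag has size at most 3, so the width is 3 − 1 = 2 and tw(G) ≤ 2. Conversely, {0, 1, 2} is a clique of size 3, and the vertices of any clique must share a bag in every tree decomposition; so some bag has ≥ 3 vertices and tw(G) ≥ 2. Combining the bounds, tw(G) = 2.

Treewidth 2.
Bags: B1 = {0, 1, 2}  B2 = {1, 2, 3}
Tree: B1–B2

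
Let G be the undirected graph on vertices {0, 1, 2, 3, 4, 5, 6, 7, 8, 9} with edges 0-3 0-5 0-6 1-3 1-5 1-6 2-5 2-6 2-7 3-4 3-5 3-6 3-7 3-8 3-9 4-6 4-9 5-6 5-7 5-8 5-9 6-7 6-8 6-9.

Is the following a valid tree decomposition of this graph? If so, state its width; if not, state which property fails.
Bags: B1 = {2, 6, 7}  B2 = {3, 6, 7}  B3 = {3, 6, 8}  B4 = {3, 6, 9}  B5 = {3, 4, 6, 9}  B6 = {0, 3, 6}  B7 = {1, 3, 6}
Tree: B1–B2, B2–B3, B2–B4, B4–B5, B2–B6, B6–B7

No — vertex 5 appears in no bag.

A tree decomposition must satisfy three properties: every vertex lies in some bag; for every edge, both endpoints lie together in some bag; and for every vertex, the bags containing it form a connected subtree. Here vertex 5 appears in no bag, so the decomposition is invalid.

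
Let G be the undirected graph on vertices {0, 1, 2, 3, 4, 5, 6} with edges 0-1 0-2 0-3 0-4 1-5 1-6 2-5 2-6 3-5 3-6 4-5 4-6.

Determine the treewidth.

3

A width-3 tree decomposition is:
Bags: B1 = {0, 1, 5, 6}  B2 = {0, 2, 5, 6}  B3 = {0, 3, 5, 6}  B4 = {0, 4, 5, 6}
Tree: B1–B2, B2–B3, B3–B4
The largest bag has 4 vertices, giving width 3; this decomposition certifies tw(G) ≤ 3. For the lower bound: the 4 vertex sets {1,5}, {0,2}, {6}, {3} are disjoint, each induces a connected subgraph, and every pair is joined by at least one edge of G. Contracting each set to a single vertex therefore yields K_{4} as a minor, and since treewidth is minor-monotone, tw(G) ≥ tw(K_{4}) = 3. Hence tw(G) = 3 exactly.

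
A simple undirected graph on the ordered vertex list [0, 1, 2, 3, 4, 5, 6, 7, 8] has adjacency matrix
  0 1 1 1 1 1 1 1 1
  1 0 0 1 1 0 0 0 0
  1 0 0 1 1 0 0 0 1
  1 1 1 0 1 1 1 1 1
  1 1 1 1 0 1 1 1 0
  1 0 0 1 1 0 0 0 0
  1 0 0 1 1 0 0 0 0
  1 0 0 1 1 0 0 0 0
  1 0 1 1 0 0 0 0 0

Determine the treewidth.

A width-3 tree decomposition is:
Bags: B1 = {0, 2, 3, 8}  B2 = {0, 2, 3, 4}  B3 = {0, 3, 4, 5}  B4 = {0, 1, 3, 4}  B5 = {0, 3, 4, 7}  B6 = {0, 3, 4, 6}
Tree: B1–B2, B2–B3, B3–B4, B3–B5, B3–B6
Every bag has size at most 4, so the width is 4 − 1 = 3 and tw(G) ≤ 3. For the lower bound, the 4 vertices {0, 2, 3, 8} are pairwise adjacent, and any tree decomposition puts a clique entirely inside one bag — forcing width ≥ 3. Combining the bounds, tw(G) = 3.

3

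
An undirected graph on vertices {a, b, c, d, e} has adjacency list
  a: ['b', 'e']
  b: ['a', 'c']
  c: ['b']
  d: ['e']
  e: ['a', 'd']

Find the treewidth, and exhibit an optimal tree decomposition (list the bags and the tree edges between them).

Each bag holds 2 vertices, so the decomposition has width 1, which upper-bounds the treewidth. G has an edge, so its treewidth is at least 1. Combining the bounds, tw(G) = 1.

Treewidth 1.
One optimal decomposition is:
Bags: B1 = {a, e}  B2 = {a, b}  B3 = {d, e}  B4 = {b, c}
Tree: B1–B2, B1–B3, B2–B4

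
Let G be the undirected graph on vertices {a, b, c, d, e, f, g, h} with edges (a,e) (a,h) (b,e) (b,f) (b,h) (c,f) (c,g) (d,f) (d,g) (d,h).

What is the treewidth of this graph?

A width-2 tree decomposition is:
Bags: B1 = {c, f, g}  B2 = {d, f, g}  B3 = {b, d, f}  B4 = {b, d, h}  B5 = {b, e, h}  B6 = {a, e, h}
Tree: B1–B2, B2–B3, B3–B4, B4–B5, B5–B6
Every bag has size at most 3, so the width is 3 − 1 = 2 and tw(G) ≤ 2. Since c–g–d–f–c is a cycle in G, G is not acyclic. Forests are exactly the graphs of treewidth ≤ 1, so tw(G) ≥ 2. Therefore the treewidth is 2.

2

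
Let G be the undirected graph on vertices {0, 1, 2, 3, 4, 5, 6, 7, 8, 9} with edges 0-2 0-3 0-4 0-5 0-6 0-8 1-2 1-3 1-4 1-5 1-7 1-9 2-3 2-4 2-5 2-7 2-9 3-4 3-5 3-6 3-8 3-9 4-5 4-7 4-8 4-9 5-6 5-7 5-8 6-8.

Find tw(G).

A width-4 tree decomposition is:
Bags: B1 = {0, 3, 4, 5, 8}  B2 = {0, 2, 3, 4, 5}  B3 = {1, 2, 3, 4, 5}  B4 = {1, 2, 3, 4, 9}  B5 = {0, 3, 5, 6, 8}  B6 = {1, 2, 4, 5, 7}
Tree: B1–B2, B2–B3, B3–B4, B1–B5, B3–B6
Each bag holds 5 vertices, so the decomposition has width 4, which upper-bounds the treewidth. On the other hand G contains the 5-clique {0, 3, 4, 5, 8}. A clique must lie in a single bag of any decomposition, so no decomposition can have width below 4. The upper and lower bounds meet at 4, so that is the treewidth.

4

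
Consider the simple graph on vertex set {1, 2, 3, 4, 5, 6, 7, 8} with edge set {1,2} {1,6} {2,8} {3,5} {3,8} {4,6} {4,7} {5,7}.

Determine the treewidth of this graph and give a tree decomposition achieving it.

The largest bag has 3 vertices, giving width 2; this decomposition certifies tw(G) ≤ 2. For the lower bound, G contains the cycle 3–8–2–1–6–4–7–5–3, so G is not a forest; only forests have treewidth ≤ 1, hence tw(G) ≥ 2. The upper and lower bounds meet at 2, so that is the treewidth.

Treewidth 2.
One such decomposition:
Bags: B1 = {2, 3, 8}  B2 = {1, 2, 3}  B3 = {1, 3, 6}  B4 = {3, 4, 6}  B5 = {3, 4, 7}  B6 = {3, 5, 7}
Tree: B1–B2, B2–B3, B3–B4, B4–B5, B5–B6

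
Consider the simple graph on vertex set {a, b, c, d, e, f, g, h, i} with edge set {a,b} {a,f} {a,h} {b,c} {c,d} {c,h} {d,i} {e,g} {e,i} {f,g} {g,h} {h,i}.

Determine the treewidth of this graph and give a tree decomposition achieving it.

Treewidth 3.
One such decomposition:
Bags: B1 = {d, e, g, i}  B2 = {d, g, h, i}  B3 = {c, d, g, h}  B4 = {c, f, g, h}  B5 = {a, c, f, h}  B6 = {a, b, c, f}
Tree: B1–B2, B2–B3, B3–B4, B4–B5, B5–B6

The largest bag has 4 vertices, giving width 3; this decomposition certifies tw(G) ≤ 3. For the lower bound: the 4 vertex sets {d,e,i}, {g}, {h}, {a,b,c,f} are disjoint, each induces a connected subgraph, and every pair is joined by at least one edge of G. Contracting each set to a single vertex therefore yields K_{4} as a minor, and since treewidth is minor-monotone, tw(G) ≥ tw(K_{4}) = 3. Hence tw(G) = 3 exactly.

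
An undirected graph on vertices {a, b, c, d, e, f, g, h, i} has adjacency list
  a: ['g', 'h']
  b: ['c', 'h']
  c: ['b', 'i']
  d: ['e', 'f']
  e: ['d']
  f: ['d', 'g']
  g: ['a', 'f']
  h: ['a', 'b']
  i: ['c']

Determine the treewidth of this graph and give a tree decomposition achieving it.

Treewidth 1.
One optimal decomposition is:
Bags: B1 = {d, e}  B2 = {d, f}  B3 = {f, g}  B4 = {a, g}  B5 = {a, h}  B6 = {b, h}  B7 = {b, c}  B8 = {c, i}
Tree: B1–B2, B2–B3, B3–B4, B4–B5, B5–B6, B6–B7, B7–B8

Each bag holds 2 vertices, so the decomposition has width 1, which upper-bounds the treewidth. Since G has at least one edge (e.g. e–d), it is not an edgeless graph, so tw(G) ≥ 1. The upper and lower bounds meet at 1, so that is the treewidth.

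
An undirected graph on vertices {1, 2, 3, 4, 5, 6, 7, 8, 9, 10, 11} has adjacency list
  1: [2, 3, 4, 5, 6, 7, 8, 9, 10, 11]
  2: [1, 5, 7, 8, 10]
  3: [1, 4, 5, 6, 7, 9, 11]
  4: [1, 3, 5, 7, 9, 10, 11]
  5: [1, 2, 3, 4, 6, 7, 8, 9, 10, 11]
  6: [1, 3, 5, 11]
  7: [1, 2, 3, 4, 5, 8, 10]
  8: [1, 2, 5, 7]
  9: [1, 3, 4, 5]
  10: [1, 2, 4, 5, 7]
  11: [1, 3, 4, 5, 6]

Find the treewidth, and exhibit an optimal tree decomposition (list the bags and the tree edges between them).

Each bag holds 5 vertices, so the decomposition has width 4, which upper-bounds the treewidth. On the other hand G contains the 5-clique {1, 2, 5, 7, 8}. A clique must lie in a single bag of any decomposition, so no decomposition can have width below 4. Hence tw(G) = 4 exactly.

Treewidth 4.
Bags: B1 = {1, 3, 4, 5, 7}  B2 = {1, 3, 4, 5, 11}  B3 = {1, 3, 4, 5, 9}  B4 = {1, 4, 5, 7, 10}  B5 = {1, 2, 5, 7, 10}  B6 = {1, 3, 5, 6, 11}  B7 = {1, 2, 5, 7, 8}
Tree: B1–B2, B2–B3, B1–B4, B4–B5, B2–B6, B5–B7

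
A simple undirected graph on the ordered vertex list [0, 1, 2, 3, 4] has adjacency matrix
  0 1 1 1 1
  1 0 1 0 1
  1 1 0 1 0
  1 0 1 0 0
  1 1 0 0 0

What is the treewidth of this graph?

A width-2 tree decomposition is:
Bags: B1 = {0, 1, 2}  B2 = {0, 2, 3}  B3 = {0, 1, 4}
Tree: B1–B2, B1–B3
The largest bag has 3 vertices, giving width 2; this decomposition certifies tw(G) ≤ 2. For the lower bound, the 3 vertices {0, 1, 2} are pairwise adjacent, and any tree decomposition puts a clique entirely inside one bag — forcing width ≥ 2. Combining the bounds, tw(G) = 2.

2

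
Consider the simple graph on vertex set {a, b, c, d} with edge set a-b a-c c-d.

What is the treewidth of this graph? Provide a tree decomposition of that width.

Treewidth 1.
Bags: B1 = {c, d}  B2 = {a, c}  B3 = {a, b}
Tree: B1–B2, B2–B3

Each bag holds 2 vertices, so the decomposition has width 1, which upper-bounds the treewidth. G has an edge, so its treewidth is at least 1. Hence tw(G) = 1 exactly.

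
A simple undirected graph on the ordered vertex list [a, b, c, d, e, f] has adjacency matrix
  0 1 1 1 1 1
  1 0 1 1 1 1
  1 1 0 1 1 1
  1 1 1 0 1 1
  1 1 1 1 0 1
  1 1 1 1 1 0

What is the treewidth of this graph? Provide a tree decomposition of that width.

A single bag containing all 6 vertices is trivially a valid decomposition of width 5. On the other hand G contains the 6-clique {a, b, c, d, e, f}. A clique must lie in a single bag of any decomposition, so no decomposition can have width below 5. The upper and lower bounds meet at 5, so that is the treewidth.

Treewidth 5.
One such decomposition:
Bags: B1 = {a, b, c, d, e, f}
Tree: (single bag)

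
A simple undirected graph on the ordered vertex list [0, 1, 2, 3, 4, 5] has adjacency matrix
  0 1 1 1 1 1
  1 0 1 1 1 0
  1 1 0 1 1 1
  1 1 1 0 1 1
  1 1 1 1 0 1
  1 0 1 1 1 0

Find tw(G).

A width-4 tree decomposition is:
Bags: B1 = {0, 2, 3, 4, 5}  B2 = {0, 1, 2, 3, 4}
Tree: B1–B2
Each bag holds 5 vertices, so the decomposition has width 4, which upper-bounds the treewidth. On the other hand G contains the 5-clique {0, 1, 2, 3, 4}. A clique must lie in a single bag of any decomposition, so no decomposition can have width below 4. The upper and lower bounds meet at 4, so that is the treewidth.

4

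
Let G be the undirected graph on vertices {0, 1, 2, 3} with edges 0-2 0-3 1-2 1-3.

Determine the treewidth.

2

A width-2 tree decomposition is:
Bags: B1 = {0, 1, 3}  B2 = {0, 1, 2}
Tree: B1–B2
The largest bag has 3 vertices, giving width 2; this decomposition certifies tw(G) ≤ 2. Since 0–3–1–2–0 is a cycle in G, G is not acyclic. Forests are exactly the graphs of treewidth ≤ 1, so tw(G) ≥ 2. Combining the bounds, tw(G) = 2.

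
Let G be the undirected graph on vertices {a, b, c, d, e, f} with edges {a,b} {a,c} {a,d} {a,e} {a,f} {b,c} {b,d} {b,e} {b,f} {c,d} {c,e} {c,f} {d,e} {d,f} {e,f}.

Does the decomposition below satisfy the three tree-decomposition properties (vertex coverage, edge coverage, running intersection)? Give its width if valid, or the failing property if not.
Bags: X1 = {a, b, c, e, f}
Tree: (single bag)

No — vertex d appears in no bag.

A tree decomposition must satisfy three properties: every vertex lies in some bag; for every edge, both endpoints lie together in some bag; and for every vertex, the bags containing it form a connected subtree. Here vertex d appears in no bag, so the decomposition is invalid.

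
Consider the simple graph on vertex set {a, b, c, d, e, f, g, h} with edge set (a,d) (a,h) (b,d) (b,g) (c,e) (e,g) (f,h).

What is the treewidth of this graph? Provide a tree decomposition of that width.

Treewidth 1.
One such decomposition:
Bags: B1 = {f, h}  B2 = {a, h}  B3 = {a, d}  B4 = {b, d}  B5 = {b, g}  B6 = {e, g}  B7 = {c, e}
Tree: B1–B2, B2–B3, B3–B4, B4–B5, B5–B6, B6–B7

The largest bag has 2 vertices, giving width 1; this decomposition certifies tw(G) ≤ 1. Any graph with an edge has treewidth ≥ 1, and G has the edge f–h. Therefore the treewidth is 1.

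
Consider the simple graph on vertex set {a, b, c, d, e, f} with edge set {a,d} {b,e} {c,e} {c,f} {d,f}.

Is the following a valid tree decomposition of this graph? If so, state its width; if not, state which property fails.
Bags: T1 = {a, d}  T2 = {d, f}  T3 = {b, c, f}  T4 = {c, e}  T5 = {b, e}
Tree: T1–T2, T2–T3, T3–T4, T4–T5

No — bags containing vertex b are not connected in the tree.

A tree decomposition must satisfy three properties: every vertex lies in some bag; for every edge, both endpoints lie together in some bag; and for every vertex, the bags containing it form a connected subtree. Here bags containing vertex b are not connected in the tree, so the decomposition is invalid.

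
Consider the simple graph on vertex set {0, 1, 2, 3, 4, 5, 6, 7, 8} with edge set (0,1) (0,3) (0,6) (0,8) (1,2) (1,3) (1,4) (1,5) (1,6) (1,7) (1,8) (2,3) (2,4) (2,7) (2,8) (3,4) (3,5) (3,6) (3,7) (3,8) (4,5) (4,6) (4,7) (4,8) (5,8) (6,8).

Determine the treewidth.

4

A width-4 tree decomposition is:
Bags: B1 = {1, 3, 4, 5, 8}  B2 = {1, 3, 4, 6, 8}  B3 = {0, 1, 3, 6, 8}  B4 = {1, 2, 3, 4, 8}  B5 = {1, 2, 3, 4, 7}
Tree: B1–B2, B2–B3, B2–B4, B4–B5
The largest bag has 5 vertices, giving width 4; this decomposition certifies tw(G) ≤ 4. Conversely, {0, 1, 3, 6, 8} is a clique of size 5, and the vertices of any clique must share a bag in every tree decomposition; so some bag has ≥ 5 vertices and tw(G) ≥ 4. Therefore the treewidth is 4.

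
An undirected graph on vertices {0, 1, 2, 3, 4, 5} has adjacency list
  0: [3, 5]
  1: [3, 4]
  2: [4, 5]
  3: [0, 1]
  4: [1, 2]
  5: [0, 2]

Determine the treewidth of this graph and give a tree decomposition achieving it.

Every bag has size at most 3, so the width is 3 − 1 = 2 and tw(G) ≤ 2. The edges 0–5–2–4–1–3–0 form a cycle, so G is not a tree and its treewidth is at least 2. The upper and lower bounds meet at 2, so that is the treewidth.

Treewidth 2.
Bags: B1 = {0, 2, 5}  B2 = {0, 2, 4}  B3 = {0, 1, 4}  B4 = {0, 1, 3}
Tree: B1–B2, B2–B3, B3–B4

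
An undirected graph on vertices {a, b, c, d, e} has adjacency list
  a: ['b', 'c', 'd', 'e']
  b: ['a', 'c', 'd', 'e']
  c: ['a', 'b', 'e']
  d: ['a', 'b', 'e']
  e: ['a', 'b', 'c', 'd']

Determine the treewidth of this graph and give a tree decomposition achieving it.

Each bag holds 4 vertices, so the decomposition has width 3, which upper-bounds the treewidth. Conversely, {a, b, d, e} is a clique of size 4, and the vertices of any clique must share a bag in every tree decomposition; so some bag has ≥ 4 vertices and tw(G) ≥ 3. Hence tw(G) = 3 exactly.

Treewidth 3.
One such decomposition:
Bags: B1 = {a, b, d, e}  B2 = {a, b, c, e}
Tree: B1–B2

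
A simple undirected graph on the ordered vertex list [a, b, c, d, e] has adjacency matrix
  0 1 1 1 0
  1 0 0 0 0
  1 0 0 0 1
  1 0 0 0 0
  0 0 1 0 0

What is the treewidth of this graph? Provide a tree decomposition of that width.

Treewidth 1.
One optimal decomposition is:
Bags: B1 = {a, d}  B2 = {a, c}  B3 = {a, b}  B4 = {c, e}
Tree: B1–B2, B2–B3, B2–B4

Every bag has size at most 2, so the width is 2 − 1 = 1 and tw(G) ≤ 1. Since G has at least one edge (e.g. d–a), it is not an edgeless graph, so tw(G) ≥ 1. Combining the bounds, tw(G) = 1.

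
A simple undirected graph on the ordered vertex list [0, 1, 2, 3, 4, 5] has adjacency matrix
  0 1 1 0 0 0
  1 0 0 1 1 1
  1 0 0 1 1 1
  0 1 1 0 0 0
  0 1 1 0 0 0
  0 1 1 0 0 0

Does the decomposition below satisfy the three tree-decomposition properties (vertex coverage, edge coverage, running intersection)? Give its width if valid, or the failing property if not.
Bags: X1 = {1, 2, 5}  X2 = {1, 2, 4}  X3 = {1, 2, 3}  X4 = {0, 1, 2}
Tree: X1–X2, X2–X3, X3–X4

Every vertex of G appears in some bag (union = {0, 1, 2, 3, 4, 5}); every edge is covered by a bag; and for each vertex v the set of bags containing v is connected in the bag tree. The decomposition is therefore valid. The largest bag has 3 vertices, so the width is 2.

Yes; width 2.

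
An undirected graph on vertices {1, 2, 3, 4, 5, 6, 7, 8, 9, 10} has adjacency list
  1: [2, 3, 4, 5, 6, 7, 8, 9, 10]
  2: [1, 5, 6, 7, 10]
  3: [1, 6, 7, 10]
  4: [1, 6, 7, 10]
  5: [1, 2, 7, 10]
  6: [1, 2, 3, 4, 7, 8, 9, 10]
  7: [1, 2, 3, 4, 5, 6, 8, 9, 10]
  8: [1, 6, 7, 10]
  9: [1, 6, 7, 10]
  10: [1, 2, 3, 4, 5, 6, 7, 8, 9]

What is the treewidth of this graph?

4

A width-4 tree decomposition is:
Bags: B1 = {1, 6, 7, 9, 10}  B2 = {1, 6, 7, 8, 10}  B3 = {1, 2, 6, 7, 10}  B4 = {1, 4, 6, 7, 10}  B5 = {1, 3, 6, 7, 10}  B6 = {1, 2, 5, 7, 10}
Tree: B1–B2, B1–B3, B3–B4, B2–B5, B3–B6
Every bag has size at most 5, so the width is 5 − 1 = 4 and tw(G) ≤ 4. Conversely, {1, 2, 5, 7, 10} is a clique of size 5, and the vertices of any clique must share a bag in every tree decomposition; so some bag has ≥ 5 vertices and tw(G) ≥ 4. Hence tw(G) = 4 exactly.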